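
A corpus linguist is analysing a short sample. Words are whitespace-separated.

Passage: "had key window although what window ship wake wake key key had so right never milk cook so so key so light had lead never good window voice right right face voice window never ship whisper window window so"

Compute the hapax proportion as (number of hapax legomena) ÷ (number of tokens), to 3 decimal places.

Frequencies: window:6, so:5, key:4, had:3, right:3, never:3, ship:2, wake:2, voice:2, although:1, what:1, milk:1, cook:1, light:1, lead:1, good:1, face:1, whisper:1
Hapax count = 9; token count = 39.
Ratio = 9 / 39 = 0.231

0.231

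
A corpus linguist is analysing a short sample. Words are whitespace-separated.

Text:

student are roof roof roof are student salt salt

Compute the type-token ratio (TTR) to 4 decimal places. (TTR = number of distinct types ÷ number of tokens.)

N = 9 tokens, V = 4 types.
TTR = V / N = 4 / 9 = 0.4444

0.4444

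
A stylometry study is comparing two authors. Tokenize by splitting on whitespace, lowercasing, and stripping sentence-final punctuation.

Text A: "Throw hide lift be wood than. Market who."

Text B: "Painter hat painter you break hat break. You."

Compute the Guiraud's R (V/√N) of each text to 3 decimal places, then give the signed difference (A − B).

1.414

A: V=8, N=8, R=2.828
B: V=4, N=8, R=1.414
Difference = 2.828 − 1.414 = 1.414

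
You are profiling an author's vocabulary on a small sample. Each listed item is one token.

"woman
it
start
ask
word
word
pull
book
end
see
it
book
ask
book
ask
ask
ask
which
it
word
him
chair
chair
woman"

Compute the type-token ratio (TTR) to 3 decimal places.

N = 24 tokens, V = 12 types.
TTR = V / N = 12 / 24 = 0.500

0.500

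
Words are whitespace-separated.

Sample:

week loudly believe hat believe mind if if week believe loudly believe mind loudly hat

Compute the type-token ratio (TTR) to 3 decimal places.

0.400

N = 15 tokens, V = 6 types.
TTR = V / N = 6 / 15 = 0.400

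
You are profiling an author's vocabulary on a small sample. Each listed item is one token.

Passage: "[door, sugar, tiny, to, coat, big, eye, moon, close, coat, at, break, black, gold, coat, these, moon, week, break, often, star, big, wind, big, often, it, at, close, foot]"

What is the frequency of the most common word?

3

Frequencies: coat:3, big:3, moon:2, close:2, at:2, break:2, often:2, door:1, sugar:1, tiny:1, to:1, eye:1, black:1, gold:1, these:1, week:1, star:1, wind:1, it:1, foot:1
Most common: 'coat' with frequency 3.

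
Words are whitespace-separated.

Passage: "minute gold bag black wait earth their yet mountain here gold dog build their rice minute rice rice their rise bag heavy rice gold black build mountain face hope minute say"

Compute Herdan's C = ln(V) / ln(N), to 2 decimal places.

0.84

N = 31, V = 18.
ln(V) = 2.890372, ln(N) = 3.433987
C = 2.890372 / 3.433987 = 0.84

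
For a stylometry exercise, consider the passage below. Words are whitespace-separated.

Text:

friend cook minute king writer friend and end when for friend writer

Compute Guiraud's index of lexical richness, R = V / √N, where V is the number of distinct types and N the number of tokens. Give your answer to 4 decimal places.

2.5981

N = 12, V = 9.
√N = 3.464102
R = 9 / 3.464102 = 2.5981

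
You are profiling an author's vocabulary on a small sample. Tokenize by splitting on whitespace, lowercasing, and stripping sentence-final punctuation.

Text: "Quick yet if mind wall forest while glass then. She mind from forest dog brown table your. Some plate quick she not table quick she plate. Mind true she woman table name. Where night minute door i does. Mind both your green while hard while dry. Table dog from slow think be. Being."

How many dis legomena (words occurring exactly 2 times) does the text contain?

5

Frequencies: mind:4, she:4, table:4, quick:3, while:3, forest:2, from:2, dog:2, your:2, plate:2, yet:1, if:1, wall:1, glass:1, then:1, brown:1, some:1, not:1, true:1, woman:1, … (15 more, each freq 1)
Words with frequency 2: dog, forest, from, plate, your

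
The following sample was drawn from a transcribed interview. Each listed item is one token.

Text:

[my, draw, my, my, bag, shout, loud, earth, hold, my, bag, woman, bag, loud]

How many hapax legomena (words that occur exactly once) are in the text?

5

Frequencies: my:4, bag:3, loud:2, draw:1, shout:1, earth:1, hold:1, woman:1
Hapax (freq=1): draw, earth, hold, shout, woman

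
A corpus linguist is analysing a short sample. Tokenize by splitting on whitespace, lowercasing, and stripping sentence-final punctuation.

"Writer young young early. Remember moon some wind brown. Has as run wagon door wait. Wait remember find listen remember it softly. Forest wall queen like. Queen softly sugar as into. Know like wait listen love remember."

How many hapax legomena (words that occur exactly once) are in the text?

Frequencies: remember:4, wait:3, young:2, as:2, listen:2, softly:2, queen:2, like:2, writer:1, early:1, moon:1, some:1, wind:1, brown:1, has:1, run:1, wagon:1, door:1, find:1, it:1, … (6 more, each freq 1)
Hapax (freq=1): brown, door, early, find, forest, has, into, it, know, love, moon, run, some, sugar, wagon, wall, wind, writer

18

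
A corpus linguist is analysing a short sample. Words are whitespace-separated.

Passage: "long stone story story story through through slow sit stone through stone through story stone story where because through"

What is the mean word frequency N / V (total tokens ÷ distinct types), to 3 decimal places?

2.375

N = 19 tokens, V = 8 types.
Mean frequency = N / V = 19 / 8 = 2.375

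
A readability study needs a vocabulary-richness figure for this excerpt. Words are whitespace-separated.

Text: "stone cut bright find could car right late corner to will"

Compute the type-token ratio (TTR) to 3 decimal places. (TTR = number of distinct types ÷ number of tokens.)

N = 11 tokens, V = 11 types.
TTR = V / N = 11 / 11 = 1.000

1.000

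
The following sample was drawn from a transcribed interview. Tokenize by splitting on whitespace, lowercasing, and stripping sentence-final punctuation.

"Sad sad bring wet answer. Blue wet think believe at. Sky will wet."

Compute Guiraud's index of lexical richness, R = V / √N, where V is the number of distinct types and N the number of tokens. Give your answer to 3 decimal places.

2.774

N = 13, V = 10.
√N = 3.605551
R = 10 / 3.605551 = 2.774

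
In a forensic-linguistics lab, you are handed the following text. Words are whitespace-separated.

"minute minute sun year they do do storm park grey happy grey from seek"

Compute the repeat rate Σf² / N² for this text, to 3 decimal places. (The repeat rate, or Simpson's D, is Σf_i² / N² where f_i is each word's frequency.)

Frequencies: minute:2, do:2, grey:2, sun:1, year:1, they:1, storm:1, park:1, happy:1, from:1, seek:1
Σf² = 20; N² = 196
Repeat rate = 20 / 196 = 0.102

0.102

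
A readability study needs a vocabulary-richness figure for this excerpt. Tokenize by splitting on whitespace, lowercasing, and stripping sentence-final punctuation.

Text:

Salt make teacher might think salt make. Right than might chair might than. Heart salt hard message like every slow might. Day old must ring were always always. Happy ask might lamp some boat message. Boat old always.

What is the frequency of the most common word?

Frequencies: might:5, salt:3, always:3, make:2, than:2, message:2, old:2, boat:2, teacher:1, think:1, right:1, chair:1, heart:1, hard:1, like:1, every:1, slow:1, day:1, must:1, ring:1, … (5 more, each freq 1)
Most common: 'might' with frequency 5.

5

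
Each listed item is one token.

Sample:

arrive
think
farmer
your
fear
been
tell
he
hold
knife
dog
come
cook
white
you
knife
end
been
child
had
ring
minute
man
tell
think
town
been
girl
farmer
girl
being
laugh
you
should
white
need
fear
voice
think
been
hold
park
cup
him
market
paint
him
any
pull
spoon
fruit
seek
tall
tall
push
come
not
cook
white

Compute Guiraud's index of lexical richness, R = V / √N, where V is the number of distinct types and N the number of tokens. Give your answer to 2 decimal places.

5.34

N = 59, V = 41.
√N = 7.681146
R = 41 / 7.681146 = 5.34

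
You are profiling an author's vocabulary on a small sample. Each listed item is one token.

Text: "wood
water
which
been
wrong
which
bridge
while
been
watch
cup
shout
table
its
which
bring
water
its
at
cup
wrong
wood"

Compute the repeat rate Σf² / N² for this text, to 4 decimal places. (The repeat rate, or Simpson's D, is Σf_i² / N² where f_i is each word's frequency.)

Frequencies: which:3, wood:2, water:2, been:2, wrong:2, cup:2, its:2, bridge:1, while:1, watch:1, shout:1, table:1, bring:1, at:1
Σf² = 40; N² = 484
Repeat rate = 40 / 484 = 0.0826

0.0826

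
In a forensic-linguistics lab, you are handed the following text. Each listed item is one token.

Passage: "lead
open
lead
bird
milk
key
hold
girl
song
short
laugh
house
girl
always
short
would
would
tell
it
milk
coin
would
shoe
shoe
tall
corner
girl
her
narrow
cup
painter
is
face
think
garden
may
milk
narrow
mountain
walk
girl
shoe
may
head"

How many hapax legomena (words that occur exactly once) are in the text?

23

Frequencies: girl:4, milk:3, would:3, shoe:3, lead:2, short:2, narrow:2, may:2, open:1, bird:1, key:1, hold:1, song:1, laugh:1, house:1, always:1, tell:1, it:1, coin:1, tall:1, … (11 more, each freq 1)
Hapax (freq=1): always, bird, coin, corner, cup, face, garden, head, her, hold, house, is, it, key, laugh, mountain, open, painter, song, tall, tell, think, walk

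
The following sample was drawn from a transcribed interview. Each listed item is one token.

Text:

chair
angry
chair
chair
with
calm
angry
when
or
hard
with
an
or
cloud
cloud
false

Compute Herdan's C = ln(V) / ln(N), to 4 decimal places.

N = 16, V = 10.
ln(V) = 2.302585, ln(N) = 2.772589
C = 2.302585 / 2.772589 = 0.8305

0.8305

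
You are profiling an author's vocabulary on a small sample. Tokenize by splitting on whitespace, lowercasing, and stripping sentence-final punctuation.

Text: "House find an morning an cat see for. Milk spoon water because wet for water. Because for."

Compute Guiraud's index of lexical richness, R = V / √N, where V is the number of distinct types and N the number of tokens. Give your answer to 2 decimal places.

N = 17, V = 12.
√N = 4.123106
R = 12 / 4.123106 = 2.91

2.91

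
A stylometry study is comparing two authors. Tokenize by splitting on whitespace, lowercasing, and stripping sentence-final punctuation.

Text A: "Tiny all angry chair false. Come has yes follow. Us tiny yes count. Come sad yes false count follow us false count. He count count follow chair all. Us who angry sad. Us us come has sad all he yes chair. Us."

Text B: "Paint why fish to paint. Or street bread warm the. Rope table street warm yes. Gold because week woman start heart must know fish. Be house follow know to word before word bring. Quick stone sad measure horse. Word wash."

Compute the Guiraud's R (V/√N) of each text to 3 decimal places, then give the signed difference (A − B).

A: V=14, N=42, R=2.160
B: V=32, N=40, R=5.060
Difference = 2.160 − 5.060 = -2.900

-2.900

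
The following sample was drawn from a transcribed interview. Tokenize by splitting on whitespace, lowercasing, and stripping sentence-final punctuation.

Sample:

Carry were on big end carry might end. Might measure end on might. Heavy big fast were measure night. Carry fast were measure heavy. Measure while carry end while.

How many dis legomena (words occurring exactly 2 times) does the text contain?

Frequencies: carry:4, end:4, measure:4, were:3, might:3, on:2, big:2, heavy:2, fast:2, while:2, night:1
Words with frequency 2: big, fast, heavy, on, while

5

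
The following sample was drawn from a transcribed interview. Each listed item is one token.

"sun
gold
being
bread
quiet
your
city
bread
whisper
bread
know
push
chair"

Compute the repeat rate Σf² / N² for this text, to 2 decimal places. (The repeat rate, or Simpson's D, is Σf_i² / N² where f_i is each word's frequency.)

Frequencies: bread:3, sun:1, gold:1, being:1, quiet:1, your:1, city:1, whisper:1, know:1, push:1, chair:1
Σf² = 19; N² = 169
Repeat rate = 19 / 169 = 0.11

0.11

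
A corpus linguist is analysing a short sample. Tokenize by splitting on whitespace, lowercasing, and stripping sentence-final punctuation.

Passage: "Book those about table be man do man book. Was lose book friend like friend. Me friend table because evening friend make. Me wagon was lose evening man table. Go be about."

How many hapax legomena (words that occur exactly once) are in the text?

7

Frequencies: friend:4, book:3, table:3, man:3, about:2, be:2, was:2, lose:2, me:2, evening:2, those:1, do:1, like:1, because:1, make:1, wagon:1, go:1
Hapax (freq=1): because, do, go, like, make, those, wagon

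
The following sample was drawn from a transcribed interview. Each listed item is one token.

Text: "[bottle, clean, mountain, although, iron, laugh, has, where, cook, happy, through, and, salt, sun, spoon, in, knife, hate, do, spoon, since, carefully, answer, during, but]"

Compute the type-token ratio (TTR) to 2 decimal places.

N = 25 tokens, V = 24 types.
TTR = V / N = 24 / 25 = 0.96

0.96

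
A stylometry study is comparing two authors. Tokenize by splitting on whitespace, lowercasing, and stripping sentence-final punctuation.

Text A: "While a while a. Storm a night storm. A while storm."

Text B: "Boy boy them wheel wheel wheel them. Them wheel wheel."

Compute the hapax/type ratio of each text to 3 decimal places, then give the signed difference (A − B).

0.250

A: hapax=1, V=4, ratio=0.250
B: hapax=0, V=3, ratio=0.000
Difference = 0.250 − 0.000 = 0.250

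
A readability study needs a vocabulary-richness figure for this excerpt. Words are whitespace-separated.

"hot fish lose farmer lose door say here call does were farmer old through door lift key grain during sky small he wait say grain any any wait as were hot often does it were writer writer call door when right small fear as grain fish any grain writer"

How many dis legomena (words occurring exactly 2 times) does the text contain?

Frequencies: grain:4, door:3, were:3, any:3, writer:3, hot:2, fish:2, lose:2, farmer:2, say:2, call:2, does:2, small:2, wait:2, as:2, here:1, old:1, through:1, lift:1, key:1, … (8 more, each freq 1)
Words with frequency 2: as, call, does, farmer, fish, hot, lose, say, small, wait

10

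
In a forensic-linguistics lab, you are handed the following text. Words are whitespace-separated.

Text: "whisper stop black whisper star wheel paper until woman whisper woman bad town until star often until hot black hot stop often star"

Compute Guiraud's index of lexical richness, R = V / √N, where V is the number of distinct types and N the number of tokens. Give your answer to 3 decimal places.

2.502

N = 23, V = 12.
√N = 4.795832
R = 12 / 4.795832 = 2.502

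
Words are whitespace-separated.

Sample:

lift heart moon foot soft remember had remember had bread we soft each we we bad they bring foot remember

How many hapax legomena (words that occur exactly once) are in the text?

8

Frequencies: remember:3, we:3, foot:2, soft:2, had:2, lift:1, heart:1, moon:1, bread:1, each:1, bad:1, they:1, bring:1
Hapax (freq=1): bad, bread, bring, each, heart, lift, moon, they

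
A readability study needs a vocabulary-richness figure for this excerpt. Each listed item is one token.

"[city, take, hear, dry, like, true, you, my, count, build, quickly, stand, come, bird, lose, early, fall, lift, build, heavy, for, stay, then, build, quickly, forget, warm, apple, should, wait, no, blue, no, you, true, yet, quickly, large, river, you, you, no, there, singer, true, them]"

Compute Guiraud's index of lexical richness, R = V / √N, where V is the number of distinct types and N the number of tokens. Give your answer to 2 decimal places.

5.16

N = 46, V = 35.
√N = 6.782330
R = 35 / 6.782330 = 5.16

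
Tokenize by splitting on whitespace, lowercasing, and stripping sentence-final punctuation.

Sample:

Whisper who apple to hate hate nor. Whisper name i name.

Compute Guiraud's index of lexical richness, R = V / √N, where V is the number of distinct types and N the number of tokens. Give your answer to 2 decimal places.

2.41

N = 11, V = 8.
√N = 3.316625
R = 8 / 3.316625 = 2.41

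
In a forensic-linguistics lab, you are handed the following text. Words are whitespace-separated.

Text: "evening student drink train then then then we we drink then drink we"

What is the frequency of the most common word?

Frequencies: then:4, drink:3, we:3, evening:1, student:1, train:1
Most common: 'then' with frequency 4.

4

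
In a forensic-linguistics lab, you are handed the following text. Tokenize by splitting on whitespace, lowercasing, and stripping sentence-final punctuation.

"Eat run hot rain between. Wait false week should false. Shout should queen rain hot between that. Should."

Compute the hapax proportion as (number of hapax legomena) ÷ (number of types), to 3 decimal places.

0.583

Frequencies: should:3, hot:2, rain:2, between:2, false:2, eat:1, run:1, wait:1, week:1, shout:1, queen:1, that:1
Hapax count = 7; type count = 12.
Ratio = 7 / 12 = 0.583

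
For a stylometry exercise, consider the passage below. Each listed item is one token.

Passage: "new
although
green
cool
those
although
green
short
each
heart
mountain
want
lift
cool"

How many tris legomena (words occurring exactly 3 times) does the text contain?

0

Frequencies: although:2, green:2, cool:2, new:1, those:1, short:1, each:1, heart:1, mountain:1, want:1, lift:1
Words with frequency 3: (none)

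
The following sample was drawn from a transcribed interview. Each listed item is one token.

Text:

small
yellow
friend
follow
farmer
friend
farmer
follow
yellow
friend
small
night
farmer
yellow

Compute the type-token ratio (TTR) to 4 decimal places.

N = 14 tokens, V = 6 types.
TTR = V / N = 6 / 14 = 0.4286

0.4286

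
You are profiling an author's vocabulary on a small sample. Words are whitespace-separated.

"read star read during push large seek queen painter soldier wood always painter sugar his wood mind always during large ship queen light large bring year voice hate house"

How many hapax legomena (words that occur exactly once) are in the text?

Frequencies: large:3, read:2, during:2, queen:2, painter:2, wood:2, always:2, star:1, push:1, seek:1, soldier:1, sugar:1, his:1, mind:1, ship:1, light:1, bring:1, year:1, voice:1, hate:1, … (1 more, each freq 1)
Hapax (freq=1): bring, hate, his, house, light, mind, push, seek, ship, soldier, star, sugar, voice, year

14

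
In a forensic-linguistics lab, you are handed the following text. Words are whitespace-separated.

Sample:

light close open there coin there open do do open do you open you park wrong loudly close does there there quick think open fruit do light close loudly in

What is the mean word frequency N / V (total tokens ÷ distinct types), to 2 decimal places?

N = 30 tokens, V = 15 types.
Mean frequency = N / V = 30 / 15 = 2.00

2.00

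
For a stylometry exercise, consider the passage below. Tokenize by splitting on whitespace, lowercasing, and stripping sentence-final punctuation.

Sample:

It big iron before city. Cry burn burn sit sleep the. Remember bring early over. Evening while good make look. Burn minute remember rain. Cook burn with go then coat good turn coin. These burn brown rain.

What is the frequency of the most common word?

Frequencies: burn:5, remember:2, good:2, rain:2, it:1, big:1, iron:1, before:1, city:1, cry:1, sit:1, sleep:1, the:1, bring:1, early:1, over:1, evening:1, while:1, make:1, look:1, … (10 more, each freq 1)
Most common: 'burn' with frequency 5.

5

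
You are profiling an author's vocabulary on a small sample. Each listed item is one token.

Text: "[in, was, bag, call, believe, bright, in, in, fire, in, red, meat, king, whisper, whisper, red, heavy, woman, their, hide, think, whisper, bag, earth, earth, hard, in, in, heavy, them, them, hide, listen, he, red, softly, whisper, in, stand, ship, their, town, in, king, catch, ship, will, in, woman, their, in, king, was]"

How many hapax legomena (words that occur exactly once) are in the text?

Frequencies: in:10, whisper:4, red:3, king:3, their:3, was:2, bag:2, heavy:2, woman:2, hide:2, earth:2, them:2, ship:2, call:1, believe:1, bright:1, fire:1, meat:1, think:1, hard:1, … (7 more, each freq 1)
Hapax (freq=1): believe, bright, call, catch, fire, hard, he, listen, meat, softly, stand, think, town, will

14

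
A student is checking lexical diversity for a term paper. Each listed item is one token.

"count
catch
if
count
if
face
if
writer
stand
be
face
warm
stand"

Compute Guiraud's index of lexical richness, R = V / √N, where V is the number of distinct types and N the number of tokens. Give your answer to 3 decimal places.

N = 13, V = 8.
√N = 3.605551
R = 8 / 3.605551 = 2.219

2.219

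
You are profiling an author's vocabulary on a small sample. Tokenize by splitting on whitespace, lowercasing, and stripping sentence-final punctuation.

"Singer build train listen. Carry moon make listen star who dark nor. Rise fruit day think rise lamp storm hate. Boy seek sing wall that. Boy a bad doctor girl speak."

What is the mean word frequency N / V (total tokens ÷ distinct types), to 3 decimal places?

1.107

N = 31 tokens, V = 28 types.
Mean frequency = N / V = 31 / 28 = 1.107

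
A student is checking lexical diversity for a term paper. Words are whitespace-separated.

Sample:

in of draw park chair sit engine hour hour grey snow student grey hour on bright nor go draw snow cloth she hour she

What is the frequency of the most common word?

Frequencies: hour:4, draw:2, grey:2, snow:2, she:2, in:1, of:1, park:1, chair:1, sit:1, engine:1, student:1, on:1, bright:1, nor:1, go:1, cloth:1
Most common: 'hour' with frequency 4.

4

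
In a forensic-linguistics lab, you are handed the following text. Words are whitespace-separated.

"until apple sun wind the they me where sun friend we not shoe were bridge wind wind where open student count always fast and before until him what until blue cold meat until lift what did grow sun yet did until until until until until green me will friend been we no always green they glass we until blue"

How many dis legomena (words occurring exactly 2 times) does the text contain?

9

Frequencies: until:10, sun:3, wind:3, we:3, they:2, me:2, where:2, friend:2, always:2, what:2, blue:2, did:2, green:2, apple:1, the:1, not:1, shoe:1, were:1, bridge:1, open:1, … (15 more, each freq 1)
Words with frequency 2: always, blue, did, friend, green, me, they, what, where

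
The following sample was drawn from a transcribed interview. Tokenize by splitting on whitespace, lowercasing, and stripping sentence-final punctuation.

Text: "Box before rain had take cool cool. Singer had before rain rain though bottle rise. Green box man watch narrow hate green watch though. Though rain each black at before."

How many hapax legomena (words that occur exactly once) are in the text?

10

Frequencies: rain:4, before:3, though:3, box:2, had:2, cool:2, green:2, watch:2, take:1, singer:1, bottle:1, rise:1, man:1, narrow:1, hate:1, each:1, black:1, at:1
Hapax (freq=1): at, black, bottle, each, hate, man, narrow, rise, singer, take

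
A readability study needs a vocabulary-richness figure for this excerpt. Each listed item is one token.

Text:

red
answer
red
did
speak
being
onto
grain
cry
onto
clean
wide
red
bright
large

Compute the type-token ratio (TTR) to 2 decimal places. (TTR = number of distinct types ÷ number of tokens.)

N = 15 tokens, V = 12 types.
TTR = V / N = 12 / 15 = 0.80

0.80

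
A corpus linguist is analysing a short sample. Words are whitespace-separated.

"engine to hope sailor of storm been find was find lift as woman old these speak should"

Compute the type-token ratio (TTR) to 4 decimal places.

0.9412

N = 17 tokens, V = 16 types.
TTR = V / N = 16 / 17 = 0.9412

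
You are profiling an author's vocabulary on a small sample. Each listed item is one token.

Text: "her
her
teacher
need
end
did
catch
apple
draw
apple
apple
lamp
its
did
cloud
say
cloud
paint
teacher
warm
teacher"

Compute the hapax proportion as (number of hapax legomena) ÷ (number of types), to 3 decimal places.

Frequencies: teacher:3, apple:3, her:2, did:2, cloud:2, need:1, end:1, catch:1, draw:1, lamp:1, its:1, say:1, paint:1, warm:1
Hapax count = 9; type count = 14.
Ratio = 9 / 14 = 0.643

0.643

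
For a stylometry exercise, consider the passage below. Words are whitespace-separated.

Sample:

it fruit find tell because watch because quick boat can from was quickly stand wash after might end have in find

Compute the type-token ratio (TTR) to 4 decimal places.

N = 21 tokens, V = 19 types.
TTR = V / N = 19 / 21 = 0.9048

0.9048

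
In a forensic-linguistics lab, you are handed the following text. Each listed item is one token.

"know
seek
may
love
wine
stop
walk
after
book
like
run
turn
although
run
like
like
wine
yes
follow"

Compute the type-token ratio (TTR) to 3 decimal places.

0.789

N = 19 tokens, V = 15 types.
TTR = V / N = 15 / 19 = 0.789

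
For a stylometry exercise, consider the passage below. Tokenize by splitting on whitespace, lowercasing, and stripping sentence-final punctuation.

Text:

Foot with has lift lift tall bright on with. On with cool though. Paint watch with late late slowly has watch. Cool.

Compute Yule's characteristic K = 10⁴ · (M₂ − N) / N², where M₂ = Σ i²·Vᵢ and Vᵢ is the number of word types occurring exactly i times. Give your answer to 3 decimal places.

Frequencies: with:4, has:2, lift:2, on:2, cool:2, watch:2, late:2, foot:1, tall:1, bright:1, though:1, paint:1, slowly:1
N = 22. Frequency spectrum: V_1=6, V_2=6, V_4=1
M₂ = 1²·6 + 2²·6 + 4²·1 = 46
K = 10000 × (46 − 22) / 22² = 495.868

495.868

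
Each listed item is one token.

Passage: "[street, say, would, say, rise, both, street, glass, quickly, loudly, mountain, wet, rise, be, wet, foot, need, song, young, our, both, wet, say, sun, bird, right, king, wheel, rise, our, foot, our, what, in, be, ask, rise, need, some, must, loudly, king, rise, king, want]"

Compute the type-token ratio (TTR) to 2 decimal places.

0.60

N = 45 tokens, V = 27 types.
TTR = V / N = 27 / 45 = 0.60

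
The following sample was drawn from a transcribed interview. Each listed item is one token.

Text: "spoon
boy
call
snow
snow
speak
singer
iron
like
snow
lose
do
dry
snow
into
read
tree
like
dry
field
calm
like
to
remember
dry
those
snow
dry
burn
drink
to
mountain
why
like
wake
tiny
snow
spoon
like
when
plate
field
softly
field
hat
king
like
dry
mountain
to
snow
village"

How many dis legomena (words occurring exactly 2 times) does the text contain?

2

Frequencies: snow:7, like:6, dry:5, field:3, to:3, spoon:2, mountain:2, boy:1, call:1, speak:1, singer:1, iron:1, lose:1, do:1, into:1, read:1, tree:1, calm:1, remember:1, those:1, … (11 more, each freq 1)
Words with frequency 2: mountain, spoon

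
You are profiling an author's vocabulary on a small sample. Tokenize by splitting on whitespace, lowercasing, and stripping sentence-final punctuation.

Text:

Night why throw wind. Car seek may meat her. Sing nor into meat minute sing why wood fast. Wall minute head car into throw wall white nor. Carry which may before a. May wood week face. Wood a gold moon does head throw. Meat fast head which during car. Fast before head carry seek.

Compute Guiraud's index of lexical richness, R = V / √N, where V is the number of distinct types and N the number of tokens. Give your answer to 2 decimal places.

N = 54, V = 28.
√N = 7.348469
R = 28 / 7.348469 = 3.81

3.81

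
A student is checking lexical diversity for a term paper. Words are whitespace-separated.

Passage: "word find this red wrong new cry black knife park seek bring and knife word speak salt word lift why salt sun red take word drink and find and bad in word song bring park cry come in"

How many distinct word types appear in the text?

Distinct types: {and, bad, black, bring, come, cry, drink, find, in, knife, lift, new, park, red, salt, seek, song, speak, sun, take, this, why, word, wrong}
V = 24

24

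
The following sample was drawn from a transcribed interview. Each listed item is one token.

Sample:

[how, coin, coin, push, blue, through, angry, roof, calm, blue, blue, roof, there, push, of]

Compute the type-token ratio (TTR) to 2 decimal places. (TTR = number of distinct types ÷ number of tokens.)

0.67

N = 15 tokens, V = 10 types.
TTR = V / N = 10 / 15 = 0.67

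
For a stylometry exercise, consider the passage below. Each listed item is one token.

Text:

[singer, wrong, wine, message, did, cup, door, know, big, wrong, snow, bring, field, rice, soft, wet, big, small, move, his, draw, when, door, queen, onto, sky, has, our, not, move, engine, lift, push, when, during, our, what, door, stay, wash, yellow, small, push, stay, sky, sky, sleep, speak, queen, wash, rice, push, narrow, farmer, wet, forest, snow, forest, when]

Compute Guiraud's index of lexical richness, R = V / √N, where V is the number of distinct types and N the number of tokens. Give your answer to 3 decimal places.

N = 59, V = 39.
√N = 7.681146
R = 39 / 7.681146 = 5.077

5.077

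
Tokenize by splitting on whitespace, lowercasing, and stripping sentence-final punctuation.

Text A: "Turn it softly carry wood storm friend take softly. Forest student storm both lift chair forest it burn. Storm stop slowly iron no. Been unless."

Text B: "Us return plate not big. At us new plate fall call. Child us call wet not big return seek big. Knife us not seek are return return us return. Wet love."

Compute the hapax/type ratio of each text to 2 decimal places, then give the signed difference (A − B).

0.33

A: hapax=16, V=20, ratio=0.80
B: hapax=7, V=15, ratio=0.47
Difference = 0.80 − 0.47 = 0.33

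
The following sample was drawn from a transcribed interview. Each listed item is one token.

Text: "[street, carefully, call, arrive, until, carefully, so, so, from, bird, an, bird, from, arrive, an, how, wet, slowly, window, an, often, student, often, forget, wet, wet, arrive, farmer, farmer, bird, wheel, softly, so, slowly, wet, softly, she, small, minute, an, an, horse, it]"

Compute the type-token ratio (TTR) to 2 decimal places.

0.56

N = 43 tokens, V = 24 types.
TTR = V / N = 24 / 43 = 0.56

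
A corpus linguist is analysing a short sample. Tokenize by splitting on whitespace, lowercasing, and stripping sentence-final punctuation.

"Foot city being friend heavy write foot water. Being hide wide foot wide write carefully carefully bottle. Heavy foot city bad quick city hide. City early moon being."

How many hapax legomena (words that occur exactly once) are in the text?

7

Frequencies: foot:4, city:4, being:3, heavy:2, write:2, hide:2, wide:2, carefully:2, friend:1, water:1, bottle:1, bad:1, quick:1, early:1, moon:1
Hapax (freq=1): bad, bottle, early, friend, moon, quick, water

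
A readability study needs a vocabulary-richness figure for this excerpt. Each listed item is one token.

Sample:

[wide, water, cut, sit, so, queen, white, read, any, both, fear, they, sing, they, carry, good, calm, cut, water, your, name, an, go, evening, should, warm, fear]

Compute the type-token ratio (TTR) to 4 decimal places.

0.8519

N = 27 tokens, V = 23 types.
TTR = V / N = 23 / 27 = 0.8519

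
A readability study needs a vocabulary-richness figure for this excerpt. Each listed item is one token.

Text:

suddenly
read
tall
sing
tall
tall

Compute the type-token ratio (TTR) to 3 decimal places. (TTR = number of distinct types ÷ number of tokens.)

0.667

N = 6 tokens, V = 4 types.
TTR = V / N = 4 / 6 = 0.667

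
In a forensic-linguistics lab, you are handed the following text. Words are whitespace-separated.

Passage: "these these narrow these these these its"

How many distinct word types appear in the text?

3

Distinct types: {its, narrow, these}
V = 3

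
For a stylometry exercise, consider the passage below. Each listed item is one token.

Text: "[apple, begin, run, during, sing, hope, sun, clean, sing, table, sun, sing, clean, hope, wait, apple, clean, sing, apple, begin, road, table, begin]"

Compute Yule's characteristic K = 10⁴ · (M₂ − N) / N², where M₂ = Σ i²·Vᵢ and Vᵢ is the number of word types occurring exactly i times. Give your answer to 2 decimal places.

680.53

Frequencies: sing:4, apple:3, begin:3, clean:3, hope:2, sun:2, table:2, run:1, during:1, wait:1, road:1
N = 23. Frequency spectrum: V_1=4, V_2=3, V_3=3, V_4=1
M₂ = 1²·4 + 2²·3 + 3²·3 + 4²·1 = 59
K = 10000 × (59 − 23) / 23² = 680.53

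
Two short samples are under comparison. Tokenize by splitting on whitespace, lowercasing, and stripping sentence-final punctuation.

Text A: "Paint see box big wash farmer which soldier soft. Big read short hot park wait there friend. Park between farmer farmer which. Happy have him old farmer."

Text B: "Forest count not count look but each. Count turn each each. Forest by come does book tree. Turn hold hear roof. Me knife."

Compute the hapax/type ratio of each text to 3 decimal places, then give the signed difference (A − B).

A: hapax=17, V=21, ratio=0.810
B: hapax=13, V=17, ratio=0.765
Difference = 0.810 − 0.765 = 0.045

0.045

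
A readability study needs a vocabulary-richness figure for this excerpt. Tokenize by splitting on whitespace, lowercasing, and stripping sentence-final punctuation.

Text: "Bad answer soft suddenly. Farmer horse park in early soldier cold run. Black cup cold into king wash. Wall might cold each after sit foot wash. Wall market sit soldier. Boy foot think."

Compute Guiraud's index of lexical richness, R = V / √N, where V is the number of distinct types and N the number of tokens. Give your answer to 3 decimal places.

N = 33, V = 26.
√N = 5.744563
R = 26 / 5.744563 = 4.526

4.526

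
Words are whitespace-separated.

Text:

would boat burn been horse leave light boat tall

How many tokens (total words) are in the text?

Tokens: would, boat, burn, been, horse, leave, light, boat, tall
N = 9

9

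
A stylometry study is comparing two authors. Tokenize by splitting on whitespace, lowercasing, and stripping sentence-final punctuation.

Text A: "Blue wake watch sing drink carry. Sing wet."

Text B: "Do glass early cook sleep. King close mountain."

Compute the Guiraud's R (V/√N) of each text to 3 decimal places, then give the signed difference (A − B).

-0.353

A: V=7, N=8, R=2.475
B: V=8, N=8, R=2.828
Difference = 2.475 − 2.828 = -0.353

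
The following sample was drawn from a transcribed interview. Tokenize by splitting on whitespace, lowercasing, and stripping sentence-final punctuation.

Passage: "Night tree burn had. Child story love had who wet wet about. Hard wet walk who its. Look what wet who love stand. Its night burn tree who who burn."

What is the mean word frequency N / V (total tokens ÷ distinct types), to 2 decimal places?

N = 30 tokens, V = 16 types.
Mean frequency = N / V = 30 / 16 = 1.88

1.88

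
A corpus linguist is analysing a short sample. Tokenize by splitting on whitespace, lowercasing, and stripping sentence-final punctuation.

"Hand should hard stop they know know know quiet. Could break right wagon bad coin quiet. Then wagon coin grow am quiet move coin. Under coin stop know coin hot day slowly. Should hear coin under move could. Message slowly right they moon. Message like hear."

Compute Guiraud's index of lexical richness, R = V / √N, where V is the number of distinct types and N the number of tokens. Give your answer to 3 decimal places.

3.686

N = 46, V = 25.
√N = 6.782330
R = 25 / 6.782330 = 3.686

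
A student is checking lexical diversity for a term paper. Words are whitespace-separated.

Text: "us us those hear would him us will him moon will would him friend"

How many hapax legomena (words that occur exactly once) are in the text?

Frequencies: us:3, him:3, would:2, will:2, those:1, hear:1, moon:1, friend:1
Hapax (freq=1): friend, hear, moon, those

4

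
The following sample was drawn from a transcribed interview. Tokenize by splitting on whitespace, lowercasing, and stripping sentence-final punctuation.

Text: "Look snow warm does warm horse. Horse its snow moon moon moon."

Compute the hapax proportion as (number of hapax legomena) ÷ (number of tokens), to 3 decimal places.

Frequencies: moon:3, snow:2, warm:2, horse:2, look:1, does:1, its:1
Hapax count = 3; token count = 12.
Ratio = 3 / 12 = 0.250

0.250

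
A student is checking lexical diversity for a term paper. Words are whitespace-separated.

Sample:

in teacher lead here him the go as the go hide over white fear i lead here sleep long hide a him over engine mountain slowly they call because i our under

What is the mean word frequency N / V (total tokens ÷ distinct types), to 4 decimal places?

N = 32 tokens, V = 24 types.
Mean frequency = N / V = 32 / 24 = 1.3333

1.3333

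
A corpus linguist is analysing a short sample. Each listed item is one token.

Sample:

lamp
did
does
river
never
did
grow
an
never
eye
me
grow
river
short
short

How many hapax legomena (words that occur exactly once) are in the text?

Frequencies: did:2, river:2, never:2, grow:2, short:2, lamp:1, does:1, an:1, eye:1, me:1
Hapax (freq=1): an, does, eye, lamp, me

5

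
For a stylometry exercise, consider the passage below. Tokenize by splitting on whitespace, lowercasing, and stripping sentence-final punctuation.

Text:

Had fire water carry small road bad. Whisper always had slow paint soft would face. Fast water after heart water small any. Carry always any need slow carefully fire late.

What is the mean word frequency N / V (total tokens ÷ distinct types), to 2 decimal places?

1.43

N = 30 tokens, V = 21 types.
Mean frequency = N / V = 30 / 21 = 1.43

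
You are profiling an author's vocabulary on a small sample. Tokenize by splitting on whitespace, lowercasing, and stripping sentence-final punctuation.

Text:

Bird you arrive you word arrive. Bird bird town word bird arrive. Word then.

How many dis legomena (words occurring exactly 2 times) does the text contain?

1

Frequencies: bird:4, arrive:3, word:3, you:2, town:1, then:1
Words with frequency 2: you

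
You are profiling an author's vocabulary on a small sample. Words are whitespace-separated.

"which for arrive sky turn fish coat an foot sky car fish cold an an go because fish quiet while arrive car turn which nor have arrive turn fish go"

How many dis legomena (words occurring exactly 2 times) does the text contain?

Frequencies: fish:4, arrive:3, turn:3, an:3, which:2, sky:2, car:2, go:2, for:1, coat:1, foot:1, cold:1, because:1, quiet:1, while:1, nor:1, have:1
Words with frequency 2: car, go, sky, which

4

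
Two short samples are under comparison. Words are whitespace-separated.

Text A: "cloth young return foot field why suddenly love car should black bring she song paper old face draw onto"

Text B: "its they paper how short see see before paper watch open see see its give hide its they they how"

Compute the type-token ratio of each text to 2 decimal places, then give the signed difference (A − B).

TTR(A) = 19/19 = 1.00
TTR(B) = 11/20 = 0.55
Difference = 1.00 − 0.55 = 0.45

0.45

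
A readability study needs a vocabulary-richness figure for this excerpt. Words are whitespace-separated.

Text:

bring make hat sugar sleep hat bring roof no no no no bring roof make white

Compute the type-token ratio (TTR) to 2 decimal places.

N = 16 tokens, V = 8 types.
TTR = V / N = 8 / 16 = 0.50

0.50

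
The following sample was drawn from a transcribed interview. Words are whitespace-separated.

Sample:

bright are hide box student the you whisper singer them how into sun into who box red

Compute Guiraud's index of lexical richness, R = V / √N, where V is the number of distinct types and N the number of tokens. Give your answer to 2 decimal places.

3.64

N = 17, V = 15.
√N = 4.123106
R = 15 / 4.123106 = 3.64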